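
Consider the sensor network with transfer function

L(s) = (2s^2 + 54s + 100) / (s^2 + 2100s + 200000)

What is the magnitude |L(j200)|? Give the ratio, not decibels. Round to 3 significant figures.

0.179

Substitute s = j200:
Numerator: 2(j200)^2 + 54(j200) + 100 = -79900 + j10800
Denominator: (j200)^2 + 2100(j200) + 200000 = 160000 + j420000
|N| = √(79900² + 10800²) ≈ 80627, ∠N ≈ 172.30°
|D| = √(160000² + 420000²) ≈ 4.4944e+05, ∠D ≈ 69.15°
|L| = 80627 / 4.4944e+05 ≈ 0.17939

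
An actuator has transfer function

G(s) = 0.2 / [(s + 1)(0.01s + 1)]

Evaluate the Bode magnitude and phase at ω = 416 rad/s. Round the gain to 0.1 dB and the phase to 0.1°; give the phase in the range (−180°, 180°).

At ω = 416 rad/s:
pole (1 + j416·1) = 1 + j416 → |·| ≈ 416, ∠ ≈ 89.86°
pole (1 + j416·0.01) = 1 + j4.16 → |·| ≈ 4.2785, ∠ ≈ 76.48°
|G| = 0.2 · 1 / (416 · 4.2785) ≈ 0.00011237
Gain = 20 log₁₀(0.00011237) ≈ -78.99 dB
∠G = (0°) − (89.86° + 76.48°) = -166.34°

-79.0 dB, -166.3°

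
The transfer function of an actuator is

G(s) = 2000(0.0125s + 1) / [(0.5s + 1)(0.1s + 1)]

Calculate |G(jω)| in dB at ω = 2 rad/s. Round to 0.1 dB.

At ω = 2 rad/s:
zero (1 + j2·0.0125) = 1 + j0.025 → |·| ≈ 1.0003, ∠ ≈ 1.43°
pole (1 + j2·0.5) = 1 + j1 → |·| ≈ 1.4142, ∠ ≈ 45.00°
pole (1 + j2·0.1) = 1 + j0.2 → |·| ≈ 1.0198, ∠ ≈ 11.31°
|G| = 2000 · 1.0003 / (1.4142 · 1.0198) ≈ 1387.2
Gain = 20 log₁₀(1387.2) ≈ 62.84 dB

62.8 dB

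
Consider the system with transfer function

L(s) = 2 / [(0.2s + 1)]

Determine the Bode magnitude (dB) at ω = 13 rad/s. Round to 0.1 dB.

At ω = 13 rad/s:
pole (1 + j13·0.2) = 1 + j2.6 → |·| ≈ 2.7857, ∠ ≈ 68.96°
|L| = 2 · 1 / (2.7857) ≈ 0.71795
Gain = 20 log₁₀(0.71795) ≈ -2.88 dB

-2.9 dB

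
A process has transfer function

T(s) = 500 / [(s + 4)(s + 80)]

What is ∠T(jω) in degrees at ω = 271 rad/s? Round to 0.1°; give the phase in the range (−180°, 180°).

-162.7°

At s = jω = j271:
pole (s+4): 4 + j271 → |·| = √(4²+271²) = √73457 ≈ 271.03, ∠ = arctan(271/4) ≈ 89.15°
pole (s+80): 80 + j271 → |·| = √(80²+271²) = √79841 ≈ 282.56, ∠ = arctan(271/80) ≈ 73.55°
∠T = 0.00° − 162.70° = -162.70°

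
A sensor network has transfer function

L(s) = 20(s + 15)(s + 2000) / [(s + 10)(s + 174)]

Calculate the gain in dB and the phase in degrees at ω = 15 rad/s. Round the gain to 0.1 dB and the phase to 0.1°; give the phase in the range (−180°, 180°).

At s = jω = j15:
zero (s+15): 15 + j15 → |·| = √(15²+15²) = √450 ≈ 21.213, ∠ = arctan(15/15) ≈ 45.00°
zero (s+2000): 2000 + j15 → |·| = √(2000²+15²) = √4000225 ≈ 2000.1, ∠ = arctan(15/2000) ≈ 0.43°
pole (s+10): 10 + j15 → |·| = √(10²+15²) = √325 ≈ 18.028, ∠ = arctan(15/10) ≈ 56.31°
pole (s+174): 174 + j15 → |·| = √(174²+15²) = √30501 ≈ 174.65, ∠ = arctan(15/174) ≈ 4.93°
|L| = 20 · 42428 / 3148.6 ≈ 269.5
Gain = 20 log₁₀(269.5) ≈ 48.61 dB
∠L = 45.43° − 61.24° = -15.81°

48.6 dB, -15.8°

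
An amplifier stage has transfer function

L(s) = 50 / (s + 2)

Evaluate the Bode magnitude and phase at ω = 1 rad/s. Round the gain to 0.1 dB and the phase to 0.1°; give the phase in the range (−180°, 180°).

27.0 dB, -26.6°

Substitute s = j1:
Numerator: 50 = 50 + j0
Denominator: (j1) + 2 = 2 + j1
|N| = √(50² + 0²) ≈ 50, ∠N ≈ 0.00°
|D| = √(2² + 1²) ≈ 2.2361, ∠D ≈ 26.57°
|L| = 50 / 2.2361 ≈ 22.36
Gain = 20 log₁₀(22.36) ≈ 26.99 dB
∠L = 0.00° − 26.57° = -26.57°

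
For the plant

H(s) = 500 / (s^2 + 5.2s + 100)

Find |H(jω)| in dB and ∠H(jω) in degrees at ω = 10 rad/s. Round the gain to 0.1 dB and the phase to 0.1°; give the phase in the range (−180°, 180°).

At s = jω = j10:
quadratic: (j10)² + 5.2·j10 + 100 = 0 + j52 → |·| ≈ 52, ∠ ≈ 90.00°
|H| = 500 / 52 ≈ 9.6154
Gain = 20 log₁₀(9.6154) ≈ 19.66 dB
∠H = 0.00° − 90.00° = -90.00°

19.7 dB, -90.0°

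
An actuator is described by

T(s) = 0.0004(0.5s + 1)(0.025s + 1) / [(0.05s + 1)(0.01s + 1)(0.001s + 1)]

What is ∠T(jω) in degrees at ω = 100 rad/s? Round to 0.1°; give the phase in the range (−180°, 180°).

At ω = 100 rad/s:
zero (1 + j100·0.5) = 1 + j50 → |·| ≈ 50.01, ∠ ≈ 88.85°
zero (1 + j100·0.025) = 1 + j2.5 → |·| ≈ 2.6926, ∠ ≈ 68.20°
pole (1 + j100·0.05) = 1 + j5 → |·| ≈ 5.099, ∠ ≈ 78.69°
pole (1 + j100·0.01) = 1 + j1 → |·| ≈ 1.4142, ∠ ≈ 45.00°
pole (1 + j100·0.001) = 1 + j0.1 → |·| ≈ 1.005, ∠ ≈ 5.71°
∠T = (88.85° + 68.20°) − (78.69° + 45.00° + 5.71°) = 27.65°

27.7°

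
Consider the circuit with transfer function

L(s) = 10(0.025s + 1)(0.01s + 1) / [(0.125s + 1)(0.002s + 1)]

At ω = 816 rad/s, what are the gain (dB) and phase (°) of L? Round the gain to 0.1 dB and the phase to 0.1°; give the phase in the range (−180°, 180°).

18.7 dB, 22.3°

At ω = 816 rad/s:
zero (1 + j816·0.025) = 1 + j20.4 → |·| ≈ 20.424, ∠ ≈ 87.19°
zero (1 + j816·0.01) = 1 + j8.16 → |·| ≈ 8.221, ∠ ≈ 83.01°
pole (1 + j816·0.125) = 1 + j102 → |·| ≈ 102, ∠ ≈ 89.44°
pole (1 + j816·0.002) = 1 + j1.632 → |·| ≈ 1.914, ∠ ≈ 58.50°
|L| = 10 · 20.424 · 8.221 / (102 · 1.914) ≈ 8.6005
Gain = 20 log₁₀(8.6005) ≈ 18.69 dB
∠L = (87.19° + 83.01°) − (89.44° + 58.50°) = 22.26°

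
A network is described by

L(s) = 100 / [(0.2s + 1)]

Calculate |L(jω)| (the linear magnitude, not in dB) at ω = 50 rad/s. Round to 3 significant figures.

At ω = 50 rad/s:
pole (1 + j50·0.2) = 1 + j10 → |·| ≈ 10.05, ∠ ≈ 84.29°
|L| = 100 · 1 / (10.05) ≈ 9.9502

9.95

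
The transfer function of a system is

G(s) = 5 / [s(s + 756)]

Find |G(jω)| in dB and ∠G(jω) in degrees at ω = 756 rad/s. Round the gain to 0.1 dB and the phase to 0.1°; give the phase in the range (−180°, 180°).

-104.2 dB, -135.0°

At s = jω = j756:
pole (s+756): 756 + j756 → |·| = √(756²+756²) = √1143072 ≈ 1069.1, ∠ = arctan(756/756) ≈ 45.00°
pole at origin: |s| = 756, ∠ = 90.00° (in denominator)
|G| = 5 / 8.0824e+05 ≈ 6.1863e-06
Gain = 20 log₁₀(6.1863e-06) ≈ -104.17 dB
∠G = 0.00° − 135.00° = -135.00°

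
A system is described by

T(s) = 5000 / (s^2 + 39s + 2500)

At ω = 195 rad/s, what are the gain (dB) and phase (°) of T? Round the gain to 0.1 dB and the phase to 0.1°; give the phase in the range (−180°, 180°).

-17.2 dB, -167.9°

At s = jω = j195:
quadratic: (j195)² + 39·j195 + 2500 = -35525 + j7605 → |·| ≈ 36330, ∠ ≈ 167.92°
|T| = 5000 / 36330 ≈ 0.13763
Gain = 20 log₁₀(0.13763) ≈ -17.23 dB
∠T = 0.00° − 167.92° = -167.92°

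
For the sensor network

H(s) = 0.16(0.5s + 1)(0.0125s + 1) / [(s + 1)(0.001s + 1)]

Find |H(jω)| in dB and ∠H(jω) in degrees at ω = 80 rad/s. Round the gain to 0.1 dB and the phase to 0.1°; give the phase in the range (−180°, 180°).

-19.0 dB, 39.7°

At ω = 80 rad/s:
zero (1 + j80·0.5) = 1 + j40 → |·| ≈ 40.012, ∠ ≈ 88.57°
zero (1 + j80·0.0125) = 1 + j1 → |·| ≈ 1.4142, ∠ ≈ 45.00°
pole (1 + j80·1) = 1 + j80 → |·| ≈ 80.006, ∠ ≈ 89.28°
pole (1 + j80·0.001) = 1 + j0.08 → |·| ≈ 1.0032, ∠ ≈ 4.57°
|H| = 0.16 · 40.012 · 1.4142 / (80.006 · 1.0032) ≈ 0.1128
Gain = 20 log₁₀(0.1128) ≈ -18.95 dB
∠H = (88.57° + 45.00°) − (89.28° + 4.57°) = 39.72°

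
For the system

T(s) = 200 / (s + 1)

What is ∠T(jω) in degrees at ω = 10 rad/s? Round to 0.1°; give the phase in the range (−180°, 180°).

-84.3°

At s = jω = j10:
pole (s+1): 1 + j10 → |·| = √(1²+10²) = √101 ≈ 10.05, ∠ = arctan(10/1) ≈ 84.29°
∠T = 0.00° − 84.29° = -84.29°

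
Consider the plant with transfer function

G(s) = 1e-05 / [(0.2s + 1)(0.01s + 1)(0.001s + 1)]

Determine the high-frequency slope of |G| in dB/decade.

-60 dB/decade

Each pole contributes −20 dB/decade at high frequency; each zero contributes +20 dB/decade.
Net: 0 zero(s) − 3 pole(s) → -60 dB/decade.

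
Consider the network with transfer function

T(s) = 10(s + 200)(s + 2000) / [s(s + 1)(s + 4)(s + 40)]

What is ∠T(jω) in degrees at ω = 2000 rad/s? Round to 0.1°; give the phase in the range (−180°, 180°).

At s = jω = j2000:
zero (s+200): 200 + j2000 → |·| = √(200²+2000²) = √4040000 ≈ 2010, ∠ = arctan(2000/200) ≈ 84.29°
zero (s+2000): 2000 + j2000 → |·| = √(2000²+2000²) = √8000000 ≈ 2828.4, ∠ = arctan(2000/2000) ≈ 45.00°
pole (s+1): 1 + j2000 → |·| = √(1²+2000²) = √4000001 ≈ 2000, ∠ = arctan(2000/1) ≈ 89.97°
pole (s+4): 4 + j2000 → |·| = √(4²+2000²) = √4000016 ≈ 2000, ∠ = arctan(2000/4) ≈ 89.89°
pole (s+40): 40 + j2000 → |·| = √(40²+2000²) = √4001600 ≈ 2000.4, ∠ = arctan(2000/40) ≈ 88.85°
pole at origin: |s| = 2000, ∠ = 90.00° (in denominator)
∠T = 129.29° − 358.71° = -229.42° ≡ 130.58° (principal value)

130.6°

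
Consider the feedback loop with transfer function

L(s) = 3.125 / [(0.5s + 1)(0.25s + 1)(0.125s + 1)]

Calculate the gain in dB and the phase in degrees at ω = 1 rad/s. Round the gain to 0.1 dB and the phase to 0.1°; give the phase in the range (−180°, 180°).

8.6 dB, -47.7°

At ω = 1 rad/s:
pole (1 + j1·0.5) = 1 + j0.5 → |·| ≈ 1.118, ∠ ≈ 26.57°
pole (1 + j1·0.25) = 1 + j0.25 → |·| ≈ 1.0308, ∠ ≈ 14.04°
pole (1 + j1·0.125) = 1 + j0.125 → |·| ≈ 1.0078, ∠ ≈ 7.13°
|L| = 3.125 · 1 / (1.118 · 1.0308 · 1.0078) ≈ 2.6907
Gain = 20 log₁₀(2.6907) ≈ 8.60 dB
∠L = (0°) − (26.57° + 14.04° + 7.13°) = -47.74°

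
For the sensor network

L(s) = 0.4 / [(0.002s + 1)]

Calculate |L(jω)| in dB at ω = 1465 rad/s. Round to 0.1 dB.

-17.8 dB

At ω = 1465 rad/s:
pole (1 + j1465·0.002) = 1 + j2.93 → |·| ≈ 3.0959, ∠ ≈ 71.16°
|L| = 0.4 · 1 / (3.0959) ≈ 0.1292
Gain = 20 log₁₀(0.1292) ≈ -17.77 dB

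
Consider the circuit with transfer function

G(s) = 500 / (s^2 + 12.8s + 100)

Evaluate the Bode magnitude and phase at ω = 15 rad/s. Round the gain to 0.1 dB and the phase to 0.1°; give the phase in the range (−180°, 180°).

6.8 dB, -123.1°

At s = jω = j15:
quadratic: (j15)² + 12.8·j15 + 100 = -125 + j192 → |·| ≈ 229.1, ∠ ≈ 123.07°
|G| = 500 / 229.1 ≈ 2.1825
Gain = 20 log₁₀(2.1825) ≈ 6.78 dB
∠G = 0.00° − 123.07° = -123.07°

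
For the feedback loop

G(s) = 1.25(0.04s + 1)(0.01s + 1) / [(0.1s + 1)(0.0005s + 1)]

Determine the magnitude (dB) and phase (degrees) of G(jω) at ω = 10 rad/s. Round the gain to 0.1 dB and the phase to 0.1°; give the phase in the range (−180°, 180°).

At ω = 10 rad/s:
zero (1 + j10·0.04) = 1 + j0.4 → |·| ≈ 1.077, ∠ ≈ 21.80°
zero (1 + j10·0.01) = 1 + j0.1 → |·| ≈ 1.005, ∠ ≈ 5.71°
pole (1 + j10·0.1) = 1 + j1 → |·| ≈ 1.4142, ∠ ≈ 45.00°
pole (1 + j10·0.0005) = 1 + j0.005 → |·| ≈ 1, ∠ ≈ 0.29°
|G| = 1.25 · 1.077 · 1.005 / (1.4142 · 1) ≈ 0.95671
Gain = 20 log₁₀(0.95671) ≈ -0.38 dB
∠G = (21.80° + 5.71°) − (45.00° + 0.29°) = -17.78°

-0.4 dB, -17.8°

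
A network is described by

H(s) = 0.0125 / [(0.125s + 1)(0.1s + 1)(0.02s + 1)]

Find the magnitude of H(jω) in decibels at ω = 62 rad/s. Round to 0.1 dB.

-75.9 dB

At ω = 62 rad/s:
pole (1 + j62·0.125) = 1 + j7.75 → |·| ≈ 7.8142, ∠ ≈ 82.65°
pole (1 + j62·0.1) = 1 + j6.2 → |·| ≈ 6.2801, ∠ ≈ 80.84°
pole (1 + j62·0.02) = 1 + j1.24 → |·| ≈ 1.593, ∠ ≈ 51.12°
|H| = 0.0125 · 1 / (7.8142 · 6.2801 · 1.593) ≈ 0.0001599
Gain = 20 log₁₀(0.0001599) ≈ -75.92 dB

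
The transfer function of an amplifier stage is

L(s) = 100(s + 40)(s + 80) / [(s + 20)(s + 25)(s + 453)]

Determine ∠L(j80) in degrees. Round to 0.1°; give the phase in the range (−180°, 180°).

At s = jω = j80:
zero (s+40): 40 + j80 → |·| = √(40²+80²) = √8000 ≈ 89.443, ∠ = arctan(80/40) ≈ 63.43°
zero (s+80): 80 + j80 → |·| = √(80²+80²) = √12800 ≈ 113.14, ∠ = arctan(80/80) ≈ 45.00°
pole (s+20): 20 + j80 → |·| = √(20²+80²) = √6800 ≈ 82.462, ∠ = arctan(80/20) ≈ 75.96°
pole (s+25): 25 + j80 → |·| = √(25²+80²) = √7025 ≈ 83.815, ∠ = arctan(80/25) ≈ 72.65°
pole (s+453): 453 + j80 → |·| = √(453²+80²) = √211609 ≈ 460.01, ∠ = arctan(80/453) ≈ 10.02°
∠L = 108.43° − 158.63° = -50.20°

-50.2°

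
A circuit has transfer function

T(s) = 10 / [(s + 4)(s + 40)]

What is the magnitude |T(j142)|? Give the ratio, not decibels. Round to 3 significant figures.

At s = jω = j142:
pole (s+4): 4 + j142 → |·| = √(4²+142²) = √20180 ≈ 142.06, ∠ = arctan(142/4) ≈ 88.39°
pole (s+40): 40 + j142 → |·| = √(40²+142²) = √21764 ≈ 147.53, ∠ = arctan(142/40) ≈ 74.27°
|T| = 10 / 20958 ≈ 0.00047714

0.000477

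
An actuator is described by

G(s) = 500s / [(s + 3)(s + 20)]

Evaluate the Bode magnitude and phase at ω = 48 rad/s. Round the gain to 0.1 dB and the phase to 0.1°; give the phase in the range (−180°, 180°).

19.6 dB, -63.8°

At s = jω = j48:
zero at origin: s = j48 → |·| = 48, ∠ = 90.00°
pole (s+3): 3 + j48 → |·| = √(3²+48²) = √2313 ≈ 48.094, ∠ = arctan(48/3) ≈ 86.42°
pole (s+20): 20 + j48 → |·| = √(20²+48²) = √2704 ≈ 52, ∠ = arctan(48/20) ≈ 67.38°
|G| = 500 · 48 / 2500.9 ≈ 9.5965
Gain = 20 log₁₀(9.5965) ≈ 19.64 dB
∠G = 90.00° − 153.80° = -63.80°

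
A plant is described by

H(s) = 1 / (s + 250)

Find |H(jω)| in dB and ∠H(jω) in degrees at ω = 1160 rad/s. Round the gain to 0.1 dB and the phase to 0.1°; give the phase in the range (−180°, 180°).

Substitute s = j1160:
Numerator: 1 = 1 + j0
Denominator: (j1160) + 250 = 250 + j1160
|N| = √(1² + 0²) ≈ 1, ∠N ≈ 0.00°
|D| = √(250² + 1160²) ≈ 1186.6, ∠D ≈ 77.84°
|H| = 1 / 1186.6 ≈ 0.00084274
Gain = 20 log₁₀(0.00084274) ≈ -61.49 dB
∠H = 0.00° − 77.84° = -77.84°

-61.5 dB, -77.8°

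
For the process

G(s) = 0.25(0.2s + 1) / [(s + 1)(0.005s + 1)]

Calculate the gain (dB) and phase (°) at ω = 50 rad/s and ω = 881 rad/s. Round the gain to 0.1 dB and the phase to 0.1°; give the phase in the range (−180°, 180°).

At ω = 50 rad/s:
zero (1 + j50·0.2) = 1 + j10 → |·| ≈ 10.05, ∠ ≈ 84.29°
pole (1 + j50·1) = 1 + j50 → |·| ≈ 50.01, ∠ ≈ 88.85°
pole (1 + j50·0.005) = 1 + j0.25 → |·| ≈ 1.0308, ∠ ≈ 14.04°
|G| = 0.25 · 10.05 / (50.01 · 1.0308) ≈ 0.048739
Gain = 20 log₁₀(0.048739) ≈ -26.24 dB
∠G = (84.29°) − (88.85° + 14.04°) = -18.60°

At ω = 881 rad/s:
zero (1 + j881·0.2) = 1 + j176.2 → |·| ≈ 176.2, ∠ ≈ 89.67°
pole (1 + j881·1) = 1 + j881 → |·| ≈ 881, ∠ ≈ 89.93°
pole (1 + j881·0.005) = 1 + j4.405 → |·| ≈ 4.5171, ∠ ≈ 77.21°
|G| = 0.25 · 176.2 / (881 · 4.5171) ≈ 0.011069
Gain = 20 log₁₀(0.011069) ≈ -39.12 dB
∠G = (89.67°) − (89.93° + 77.21°) = -77.47°

ω = 50: -26.2 dB, -18.6°; ω = 881: -39.1 dB, -77.5°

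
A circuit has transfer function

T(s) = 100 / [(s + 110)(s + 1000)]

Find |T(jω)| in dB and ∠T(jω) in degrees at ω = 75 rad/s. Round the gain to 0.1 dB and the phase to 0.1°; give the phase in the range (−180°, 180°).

-62.5 dB, -38.6°

At s = jω = j75:
pole (s+110): 110 + j75 → |·| = √(110²+75²) = √17725 ≈ 133.14, ∠ = arctan(75/110) ≈ 34.29°
pole (s+1000): 1000 + j75 → |·| = √(1000²+75²) = √1005625 ≈ 1002.8, ∠ = arctan(75/1000) ≈ 4.29°
|T| = 100 / 1.3351e+05 ≈ 0.00074901
Gain = 20 log₁₀(0.00074901) ≈ -62.51 dB
∠T = 0.00° − 38.58° = -38.58°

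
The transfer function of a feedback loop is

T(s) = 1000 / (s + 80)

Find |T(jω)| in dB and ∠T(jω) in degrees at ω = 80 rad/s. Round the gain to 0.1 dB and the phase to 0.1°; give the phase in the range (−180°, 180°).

Substitute s = j80:
Numerator: 1000 = 1000 + j0
Denominator: (j80) + 80 = 80 + j80
|N| = √(1000² + 0²) ≈ 1000, ∠N ≈ 0.00°
|D| = √(80² + 80²) ≈ 113.14, ∠D ≈ 45.00°
|T| = 1000 / 113.14 ≈ 8.8386
Gain = 20 log₁₀(8.8386) ≈ 18.93 dB
∠T = 0.00° − 45.00° = -45.00°

18.9 dB, -45.0°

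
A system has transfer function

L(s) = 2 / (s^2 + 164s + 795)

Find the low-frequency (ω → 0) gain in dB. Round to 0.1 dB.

L(0) = 2 / 795 ≈ 0.0025157
20 log₁₀(0.0025157) ≈ -51.99 dB

-52.0 dB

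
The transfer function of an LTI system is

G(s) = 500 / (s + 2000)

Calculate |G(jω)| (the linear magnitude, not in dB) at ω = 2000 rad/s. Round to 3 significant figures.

Substitute s = j2000:
Numerator: 500 = 500 + j0
Denominator: (j2000) + 2000 = 2000 + j2000
|N| = √(500² + 0²) ≈ 500, ∠N ≈ 0.00°
|D| = √(2000² + 2000²) ≈ 2828.4, ∠D ≈ 45.00°
|G| = 500 / 2828.4 ≈ 0.17678

0.177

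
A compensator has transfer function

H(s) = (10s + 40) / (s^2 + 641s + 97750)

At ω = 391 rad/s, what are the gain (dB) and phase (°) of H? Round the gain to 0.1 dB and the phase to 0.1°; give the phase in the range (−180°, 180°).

-36.3 dB, -13.0°

Substitute s = j391:
Numerator: 10(j391) + 40 = 40 + j3910
Denominator: (j391)^2 + 641(j391) + 97750 = -55131 + j250631
|N| = √(40² + 3910²) ≈ 3910.2, ∠N ≈ 89.41°
|D| = √(55131² + 250631²) ≈ 2.5662e+05, ∠D ≈ 102.41°
|H| = 3910.2 / 2.5662e+05 ≈ 0.015237
Gain = 20 log₁₀(0.015237) ≈ -36.34 dB
∠H = 89.41° − 102.41° = -13.00°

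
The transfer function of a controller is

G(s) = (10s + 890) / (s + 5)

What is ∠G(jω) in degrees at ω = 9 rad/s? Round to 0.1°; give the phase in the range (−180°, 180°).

-55.2°

Substitute s = j9:
Numerator: 10(j9) + 890 = 890 + j90
Denominator: (j9) + 5 = 5 + j9
|N| = √(890² + 90²) ≈ 894.54, ∠N ≈ 5.77°
|D| = √(5² + 9²) ≈ 10.296, ∠D ≈ 60.95°
∠G = 5.77° − 60.95° = -55.18°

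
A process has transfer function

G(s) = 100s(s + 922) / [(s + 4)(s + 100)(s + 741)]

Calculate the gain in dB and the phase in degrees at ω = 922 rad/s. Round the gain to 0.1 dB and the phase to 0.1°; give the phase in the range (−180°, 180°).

At s = jω = j922:
zero (s+922): 922 + j922 → |·| = √(922²+922²) = √1700168 ≈ 1303.9, ∠ = arctan(922/922) ≈ 45.00°
zero at origin: s = j922 → |·| = 922, ∠ = 90.00°
pole (s+4): 4 + j922 → |·| = √(4²+922²) = √850100 ≈ 922.01, ∠ = arctan(922/4) ≈ 89.75°
pole (s+100): 100 + j922 → |·| = √(100²+922²) = √860084 ≈ 927.41, ∠ = arctan(922/100) ≈ 83.81°
pole (s+741): 741 + j922 → |·| = √(741²+922²) = √1399165 ≈ 1182.9, ∠ = arctan(922/741) ≈ 51.21°
|G| = 100 · 1.2022e+06 / 1.0115e+09 ≈ 0.11885
Gain = 20 log₁₀(0.11885) ≈ -18.50 dB
∠G = 135.00° − 224.77° = -89.77°

-18.5 dB, -89.8°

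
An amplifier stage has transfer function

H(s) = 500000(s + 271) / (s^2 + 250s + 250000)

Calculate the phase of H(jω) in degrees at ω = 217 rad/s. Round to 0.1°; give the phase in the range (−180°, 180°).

23.7°

At s = jω = j217:
zero (s+271): 271 + j217 → |·| = √(271²+217²) = √120530 ≈ 347.17, ∠ = arctan(217/271) ≈ 38.69°
quadratic: (j217)² + 250·j217 + 250000 = 202911 + j54250 → |·| ≈ 2.1004e+05, ∠ ≈ 14.97°
∠H = 38.69° − 14.97° = 23.72°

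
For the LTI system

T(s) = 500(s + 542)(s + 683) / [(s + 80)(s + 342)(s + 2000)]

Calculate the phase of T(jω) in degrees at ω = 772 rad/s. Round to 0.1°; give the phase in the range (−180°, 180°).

-67.9°

At s = jω = j772:
zero (s+542): 542 + j772 → |·| = √(542²+772²) = √889748 ≈ 943.26, ∠ = arctan(772/542) ≈ 54.93°
zero (s+683): 683 + j772 → |·| = √(683²+772²) = √1062473 ≈ 1030.8, ∠ = arctan(772/683) ≈ 48.50°
pole (s+80): 80 + j772 → |·| = √(80²+772²) = √602384 ≈ 776.13, ∠ = arctan(772/80) ≈ 84.08°
pole (s+342): 342 + j772 → |·| = √(342²+772²) = √712948 ≈ 844.36, ∠ = arctan(772/342) ≈ 66.11°
pole (s+2000): 2000 + j772 → |·| = √(2000²+772²) = √4595984 ≈ 2143.8, ∠ = arctan(772/2000) ≈ 21.11°
∠T = 103.43° − 171.30° = -67.87°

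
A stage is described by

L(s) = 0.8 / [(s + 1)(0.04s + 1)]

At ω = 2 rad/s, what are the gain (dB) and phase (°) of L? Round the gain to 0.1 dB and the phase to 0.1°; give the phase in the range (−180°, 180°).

-9.0 dB, -68.0°

At ω = 2 rad/s:
pole (1 + j2·1) = 1 + j2 → |·| ≈ 2.2361, ∠ ≈ 63.43°
pole (1 + j2·0.04) = 1 + j0.08 → |·| ≈ 1.0032, ∠ ≈ 4.57°
|L| = 0.8 · 1 / (2.2361 · 1.0032) ≈ 0.35662
Gain = 20 log₁₀(0.35662) ≈ -8.96 dB
∠L = (0°) − (63.43° + 4.57°) = -68.00°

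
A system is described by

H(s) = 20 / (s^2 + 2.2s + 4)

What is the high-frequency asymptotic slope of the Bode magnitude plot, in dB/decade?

-40 dB/decade

Each pole contributes −20 dB/decade at high frequency; each zero contributes +20 dB/decade.
Net: 0 zero(s) − 2 pole(s) → -40 dB/decade.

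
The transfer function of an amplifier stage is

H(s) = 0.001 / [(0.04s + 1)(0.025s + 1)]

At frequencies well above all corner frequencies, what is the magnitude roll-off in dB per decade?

-40 dB/decade

Each pole contributes −20 dB/decade at high frequency; each zero contributes +20 dB/decade.
Net: 0 zero(s) − 2 pole(s) → -40 dB/decade.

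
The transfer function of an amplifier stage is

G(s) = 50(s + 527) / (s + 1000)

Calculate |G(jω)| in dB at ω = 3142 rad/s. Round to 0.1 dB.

At s = jω = j3142:
zero (s+527): 527 + j3142 → |·| = √(527²+3142²) = √10149893 ≈ 3185.9, ∠ = arctan(3142/527) ≈ 80.48°
pole (s+1000): 1000 + j3142 → |·| = √(1000²+3142²) = √10872164 ≈ 3297.3, ∠ = arctan(3142/1000) ≈ 72.35°
|G| = 50 · 3185.9 / 3297.3 ≈ 48.311
Gain = 20 log₁₀(48.311) ≈ 33.68 dB

33.7 dB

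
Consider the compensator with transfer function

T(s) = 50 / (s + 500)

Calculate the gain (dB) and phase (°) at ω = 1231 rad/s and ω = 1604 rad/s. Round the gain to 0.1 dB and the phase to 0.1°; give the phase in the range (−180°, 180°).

Substitute s = j1231:
Numerator: 50 = 50 + j0
Denominator: (j1231) + 500 = 500 + j1231
|N| = √(50² + 0²) ≈ 50, ∠N ≈ 0.00°
|D| = √(500² + 1231²) ≈ 1328.7, ∠D ≈ 67.89°
|T| = 50 / 1328.7 ≈ 0.037631
Gain = 20 log₁₀(0.037631) ≈ -28.49 dB
∠T = 0.00° − 67.89° = -67.89°

Substitute s = j1604:
Numerator: 50 = 50 + j0
Denominator: (j1604) + 500 = 500 + j1604
|N| = √(50² + 0²) ≈ 50, ∠N ≈ 0.00°
|D| = √(500² + 1604²) ≈ 1680.1, ∠D ≈ 72.69°
|T| = 50 / 1680.1 ≈ 0.02976
Gain = 20 log₁₀(0.02976) ≈ -30.53 dB
∠T = 0.00° − 72.69° = -72.69°

ω = 1231: -28.5 dB, -67.9°; ω = 1604: -30.5 dB, -72.7°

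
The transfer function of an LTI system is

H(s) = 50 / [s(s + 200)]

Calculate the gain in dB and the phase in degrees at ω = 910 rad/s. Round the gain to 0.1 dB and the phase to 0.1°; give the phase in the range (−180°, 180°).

-84.6 dB, -167.6°

At s = jω = j910:
pole (s+200): 200 + j910 → |·| = √(200²+910²) = √868100 ≈ 931.72, ∠ = arctan(910/200) ≈ 77.60°
pole at origin: |s| = 910, ∠ = 90.00° (in denominator)
|H| = 50 / 8.4787e+05 ≈ 5.8971e-05
Gain = 20 log₁₀(5.8971e-05) ≈ -84.59 dB
∠H = 0.00° − 167.60° = -167.60°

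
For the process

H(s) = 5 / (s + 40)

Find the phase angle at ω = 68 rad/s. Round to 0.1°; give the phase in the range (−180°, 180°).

Substitute s = j68:
Numerator: 5 = 5 + j0
Denominator: (j68) + 40 = 40 + j68
|N| = √(5² + 0²) ≈ 5, ∠N ≈ 0.00°
|D| = √(40² + 68²) ≈ 78.892, ∠D ≈ 59.53°
∠H = 0.00° − 59.53° = -59.53°

-59.5°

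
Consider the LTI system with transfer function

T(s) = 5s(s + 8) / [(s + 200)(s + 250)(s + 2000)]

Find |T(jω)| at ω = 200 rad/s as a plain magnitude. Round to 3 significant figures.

0.00110

At s = jω = j200:
zero (s+8): 8 + j200 → |·| = √(8²+200²) = √40064 ≈ 200.16, ∠ = arctan(200/8) ≈ 87.71°
zero at origin: s = j200 → |·| = 200, ∠ = 90.00°
pole (s+200): 200 + j200 → |·| = √(200²+200²) = √80000 ≈ 282.84, ∠ = arctan(200/200) ≈ 45.00°
pole (s+250): 250 + j200 → |·| = √(250²+200²) = √102500 ≈ 320.16, ∠ = arctan(200/250) ≈ 38.66°
pole (s+2000): 2000 + j200 → |·| = √(2000²+200²) = √4040000 ≈ 2010, ∠ = arctan(200/2000) ≈ 5.71°
|T| = 5 · 40032 / 1.8201e+08 ≈ 0.0010997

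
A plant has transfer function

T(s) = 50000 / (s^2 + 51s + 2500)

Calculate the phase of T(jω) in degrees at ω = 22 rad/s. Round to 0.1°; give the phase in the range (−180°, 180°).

At s = jω = j22:
quadratic: (j22)² + 51·j22 + 2500 = 2016 + j1122 → |·| ≈ 2307.2, ∠ ≈ 29.10°
∠T = 0.00° − 29.10° = -29.10°

-29.1°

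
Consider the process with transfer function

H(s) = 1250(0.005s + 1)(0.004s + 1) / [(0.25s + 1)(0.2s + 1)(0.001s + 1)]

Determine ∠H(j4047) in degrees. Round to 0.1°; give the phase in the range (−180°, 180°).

-82.4°

At ω = 4047 rad/s:
zero (1 + j4047·0.005) = 1 + j20.235 → |·| ≈ 20.26, ∠ ≈ 87.17°
zero (1 + j4047·0.004) = 1 + j16.188 → |·| ≈ 16.219, ∠ ≈ 86.47°
pole (1 + j4047·0.25) = 1 + j1011.75 → |·| ≈ 1011.8, ∠ ≈ 89.94°
pole (1 + j4047·0.2) = 1 + j809.4 → |·| ≈ 809.4, ∠ ≈ 89.93°
pole (1 + j4047·0.001) = 1 + j4.047 → |·| ≈ 4.1687, ∠ ≈ 76.12°
∠H = (87.17° + 86.47°) − (89.94° + 89.93° + 76.12°) = -82.35°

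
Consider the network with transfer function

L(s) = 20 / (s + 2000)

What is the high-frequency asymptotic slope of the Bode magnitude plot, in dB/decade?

Each pole contributes −20 dB/decade at high frequency; each zero contributes +20 dB/decade.
Net: 0 zero(s) − 1 pole(s) → -20 dB/decade.

-20 dB/decade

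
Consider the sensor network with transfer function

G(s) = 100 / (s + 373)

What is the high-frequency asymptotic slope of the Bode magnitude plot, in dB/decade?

Each pole contributes −20 dB/decade at high frequency; each zero contributes +20 dB/decade.
Net: 0 zero(s) − 1 pole(s) → -20 dB/decade.

-20 dB/decade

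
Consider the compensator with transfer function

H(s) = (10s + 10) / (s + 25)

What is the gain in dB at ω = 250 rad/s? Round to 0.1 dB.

20.0 dB

Substitute s = j250:
Numerator: 10(j250) + 10 = 10 + j2500
Denominator: (j250) + 25 = 25 + j250
|N| = √(10² + 2500²) ≈ 2500, ∠N ≈ 89.77°
|D| = √(25² + 250²) ≈ 251.25, ∠D ≈ 84.29°
|H| = 2500 / 251.25 ≈ 9.9502
Gain = 20 log₁₀(9.9502) ≈ 19.96 dB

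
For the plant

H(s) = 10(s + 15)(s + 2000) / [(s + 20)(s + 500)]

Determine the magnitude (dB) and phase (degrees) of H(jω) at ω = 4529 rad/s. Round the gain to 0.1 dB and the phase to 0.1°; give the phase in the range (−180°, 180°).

At s = jω = j4529:
zero (s+15): 15 + j4529 → |·| = √(15²+4529²) = √20512066 ≈ 4529, ∠ = arctan(4529/15) ≈ 89.81°
zero (s+2000): 2000 + j4529 → |·| = √(2000²+4529²) = √24511841 ≈ 4950.9, ∠ = arctan(4529/2000) ≈ 66.17°
pole (s+20): 20 + j4529 → |·| = √(20²+4529²) = √20512241 ≈ 4529, ∠ = arctan(4529/20) ≈ 89.75°
pole (s+500): 500 + j4529 → |·| = √(500²+4529²) = √20761841 ≈ 4556.5, ∠ = arctan(4529/500) ≈ 83.70°
|H| = 10 · 2.2423e+07 / 2.0636e+07 ≈ 10.866
Gain = 20 log₁₀(10.866) ≈ 20.72 dB
∠H = 155.98° − 173.45° = -17.47°

20.7 dB, -17.5°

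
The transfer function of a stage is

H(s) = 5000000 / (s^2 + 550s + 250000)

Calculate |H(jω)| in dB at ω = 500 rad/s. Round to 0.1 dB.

25.2 dB

At s = jω = j500:
quadratic: (j500)² + 550·j500 + 250000 = 0 + j275000 → |·| ≈ 2.75e+05, ∠ ≈ 90.00°
|H| = 5000000 / 2.75e+05 ≈ 18.182
Gain = 20 log₁₀(18.182) ≈ 25.19 dB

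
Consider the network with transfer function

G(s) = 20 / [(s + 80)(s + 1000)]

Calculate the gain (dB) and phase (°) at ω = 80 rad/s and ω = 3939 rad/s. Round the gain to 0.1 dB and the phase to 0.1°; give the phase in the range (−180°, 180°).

ω = 80: -75.1 dB, -49.6°; ω = 3939: -118.1 dB, -164.6°

At s = jω = j80:
pole (s+80): 80 + j80 → |·| = √(80²+80²) = √12800 ≈ 113.14, ∠ = arctan(80/80) ≈ 45.00°
pole (s+1000): 1000 + j80 → |·| = √(1000²+80²) = √1006400 ≈ 1003.2, ∠ = arctan(80/1000) ≈ 4.57°
|G| = 20 / 1.135e+05 ≈ 0.00017621
Gain = 20 log₁₀(0.00017621) ≈ -75.08 dB
∠G = 0.00° − 49.57° = -49.57°

At s = jω = j3939:
pole (s+80): 80 + j3939 → |·| = √(80²+3939²) = √15522121 ≈ 3939.8, ∠ = arctan(3939/80) ≈ 88.84°
pole (s+1000): 1000 + j3939 → |·| = √(1000²+3939²) = √16515721 ≈ 4064, ∠ = arctan(3939/1000) ≈ 75.76°
|G| = 20 / 1.6011e+07 ≈ 1.2491e-06
Gain = 20 log₁₀(1.2491e-06) ≈ -118.07 dB
∠G = 0.00° − 164.60° = -164.60°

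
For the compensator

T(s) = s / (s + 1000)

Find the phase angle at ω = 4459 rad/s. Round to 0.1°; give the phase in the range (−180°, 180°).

At s = jω = j4459:
zero at origin: s = j4459 → |·| = 4459, ∠ = 90.00°
pole (s+1000): 1000 + j4459 → |·| = √(1000²+4459²) = √20882681 ≈ 4569.8, ∠ = arctan(4459/1000) ≈ 77.36°
∠T = 90.00° − 77.36° = 12.64°

12.6°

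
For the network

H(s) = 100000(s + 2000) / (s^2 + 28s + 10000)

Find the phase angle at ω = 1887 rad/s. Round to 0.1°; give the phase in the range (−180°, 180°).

-135.8°

At s = jω = j1887:
zero (s+2000): 2000 + j1887 → |·| = √(2000²+1887²) = √7560769 ≈ 2749.7, ∠ = arctan(1887/2000) ≈ 43.33°
quadratic: (j1887)² + 28·j1887 + 10000 = -3550769 + j52836 → |·| ≈ 3.5512e+06, ∠ ≈ 179.15°
∠H = 43.33° − 179.15° = -135.82°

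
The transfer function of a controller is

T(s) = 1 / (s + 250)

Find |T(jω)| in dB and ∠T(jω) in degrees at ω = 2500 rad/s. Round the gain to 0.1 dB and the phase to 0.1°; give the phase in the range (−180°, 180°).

-68.0 dB, -84.3°

At s = jω = j2500:
pole (s+250): 250 + j2500 → |·| = √(250²+2500²) = √6312500 ≈ 2512.5, ∠ = arctan(2500/250) ≈ 84.29°
|T| = 1 / 2512.5 ≈ 0.00039801
Gain = 20 log₁₀(0.00039801) ≈ -68.00 dB
∠T = 0.00° − 84.29° = -84.29°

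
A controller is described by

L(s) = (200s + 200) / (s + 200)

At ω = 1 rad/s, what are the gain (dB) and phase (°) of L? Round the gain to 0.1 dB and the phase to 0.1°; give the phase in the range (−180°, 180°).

Substitute s = j1:
Numerator: 200(j1) + 200 = 200 + j200
Denominator: (j1) + 200 = 200 + j1
|N| = √(200² + 200²) ≈ 282.84, ∠N ≈ 45.00°
|D| = √(200² + 1²) ≈ 200, ∠D ≈ 0.29°
|L| = 282.84 / 200 ≈ 1.4142
Gain = 20 log₁₀(1.4142) ≈ 3.01 dB
∠L = 45.00° − 0.29° = 44.71°

3.0 dB, 44.7°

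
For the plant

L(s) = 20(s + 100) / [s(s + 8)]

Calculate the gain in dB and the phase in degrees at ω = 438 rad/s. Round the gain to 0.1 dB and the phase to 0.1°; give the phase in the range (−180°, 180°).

-26.6 dB, -101.8°

At s = jω = j438:
zero (s+100): 100 + j438 → |·| = √(100²+438²) = √201844 ≈ 449.27, ∠ = arctan(438/100) ≈ 77.14°
pole (s+8): 8 + j438 → |·| = √(8²+438²) = √191908 ≈ 438.07, ∠ = arctan(438/8) ≈ 88.95°
pole at origin: |s| = 438, ∠ = 90.00° (in denominator)
|L| = 20 · 449.27 / 1.9187e+05 ≈ 0.046831
Gain = 20 log₁₀(0.046831) ≈ -26.59 dB
∠L = 77.14° − 178.95° = -101.81°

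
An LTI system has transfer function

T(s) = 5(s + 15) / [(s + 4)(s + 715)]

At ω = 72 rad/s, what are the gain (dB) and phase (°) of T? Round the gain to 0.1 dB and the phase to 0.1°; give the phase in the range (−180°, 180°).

At s = jω = j72:
zero (s+15): 15 + j72 → |·| = √(15²+72²) = √5409 ≈ 73.546, ∠ = arctan(72/15) ≈ 78.23°
pole (s+4): 4 + j72 → |·| = √(4²+72²) = √5200 ≈ 72.111, ∠ = arctan(72/4) ≈ 86.82°
pole (s+715): 715 + j72 → |·| = √(715²+72²) = √516409 ≈ 718.62, ∠ = arctan(72/715) ≈ 5.75°
|T| = 5 · 73.546 / 51820 ≈ 0.0070963
Gain = 20 log₁₀(0.0070963) ≈ -42.98 dB
∠T = 78.23° − 92.57° = -14.34°

-43.0 dB, -14.3°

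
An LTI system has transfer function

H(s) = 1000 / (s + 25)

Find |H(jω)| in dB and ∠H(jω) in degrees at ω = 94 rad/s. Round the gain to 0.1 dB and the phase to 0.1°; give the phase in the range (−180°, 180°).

Substitute s = j94:
Numerator: 1000 = 1000 + j0
Denominator: (j94) + 25 = 25 + j94
|N| = √(1000² + 0²) ≈ 1000, ∠N ≈ 0.00°
|D| = √(25² + 94²) ≈ 97.268, ∠D ≈ 75.11°
|H| = 1000 / 97.268 ≈ 10.281
Gain = 20 log₁₀(10.281) ≈ 20.24 dB
∠H = 0.00° − 75.11° = -75.11°

20.2 dB, -75.1°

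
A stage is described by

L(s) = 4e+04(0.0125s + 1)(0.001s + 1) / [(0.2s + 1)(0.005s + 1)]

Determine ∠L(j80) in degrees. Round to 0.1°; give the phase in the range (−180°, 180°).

At ω = 80 rad/s:
zero (1 + j80·0.0125) = 1 + j1 → |·| ≈ 1.4142, ∠ ≈ 45.00°
zero (1 + j80·0.001) = 1 + j0.08 → |·| ≈ 1.0032, ∠ ≈ 4.57°
pole (1 + j80·0.2) = 1 + j16 → |·| ≈ 16.031, ∠ ≈ 86.42°
pole (1 + j80·0.005) = 1 + j0.4 → |·| ≈ 1.077, ∠ ≈ 21.80°
∠L = (45.00° + 4.57°) − (86.42° + 21.80°) = -58.65°

-58.7°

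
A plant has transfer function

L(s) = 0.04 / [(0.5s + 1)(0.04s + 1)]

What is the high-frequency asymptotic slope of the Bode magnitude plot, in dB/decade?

-40 dB/decade

Each pole contributes −20 dB/decade at high frequency; each zero contributes +20 dB/decade.
Net: 0 zero(s) − 2 pole(s) → -40 dB/decade.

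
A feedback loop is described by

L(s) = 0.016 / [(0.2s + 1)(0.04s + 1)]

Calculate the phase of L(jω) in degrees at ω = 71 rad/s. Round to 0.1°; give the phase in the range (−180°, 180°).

At ω = 71 rad/s:
pole (1 + j71·0.2) = 1 + j14.2 → |·| ≈ 14.235, ∠ ≈ 85.97°
pole (1 + j71·0.04) = 1 + j2.84 → |·| ≈ 3.0109, ∠ ≈ 70.60°
∠L = (0°) − (85.97° + 70.60°) = -156.57°

-156.6°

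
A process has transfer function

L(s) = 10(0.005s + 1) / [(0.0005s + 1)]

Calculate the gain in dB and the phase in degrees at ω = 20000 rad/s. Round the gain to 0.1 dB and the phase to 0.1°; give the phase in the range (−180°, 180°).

At ω = 20000 rad/s:
zero (1 + j20000·0.005) = 1 + j100 → |·| ≈ 100, ∠ ≈ 89.43°
pole (1 + j20000·0.0005) = 1 + j10 → |·| ≈ 10.05, ∠ ≈ 84.29°
|L| = 10 · 100 / (10.05) ≈ 99.502
Gain = 20 log₁₀(99.502) ≈ 39.96 dB
∠L = (89.43°) − (84.29°) = 5.14°

40.0 dB, 5.1°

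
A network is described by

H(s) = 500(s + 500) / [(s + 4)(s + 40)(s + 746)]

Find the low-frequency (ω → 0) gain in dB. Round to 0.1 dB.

6.4 dB

H(0) = 500·500 / (4·40·746) ≈ 2.0945
20 log₁₀(2.0945) ≈ 6.42 dB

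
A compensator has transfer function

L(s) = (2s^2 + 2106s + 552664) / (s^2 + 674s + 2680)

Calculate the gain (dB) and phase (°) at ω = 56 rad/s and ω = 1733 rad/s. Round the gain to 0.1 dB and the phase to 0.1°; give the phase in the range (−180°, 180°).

ω = 56: 23.4 dB, -78.5°; ω = 1733: 6.2 dB, -12.5°

Substitute s = j56:
Numerator: 2(j56)^2 + 2106(j56) + 552664 = 546392 + j117936
Denominator: (j56)^2 + 674(j56) + 2680 = -456 + j37744
|N| = √(546392² + 117936²) ≈ 5.5898e+05, ∠N ≈ 12.18°
|D| = √(456² + 37744²) ≈ 37747, ∠D ≈ 90.69°
|L| = 5.5898e+05 / 37747 ≈ 14.809
Gain = 20 log₁₀(14.809) ≈ 23.41 dB
∠L = 12.18° − 90.69° = -78.51°

Substitute s = j1733:
Numerator: 2(j1733)^2 + 2106(j1733) + 552664 = -5453914 + j3649698
Denominator: (j1733)^2 + 674(j1733) + 2680 = -3000609 + j1168042
|N| = √(5453914² + 3649698²) ≈ 6.5624e+06, ∠N ≈ 146.21°
|D| = √(3000609² + 1168042²) ≈ 3.2199e+06, ∠D ≈ 158.73°
|L| = 6.5624e+06 / 3.2199e+06 ≈ 2.0381
Gain = 20 log₁₀(2.0381) ≈ 6.18 dB
∠L = 146.21° − 158.73° = -12.52°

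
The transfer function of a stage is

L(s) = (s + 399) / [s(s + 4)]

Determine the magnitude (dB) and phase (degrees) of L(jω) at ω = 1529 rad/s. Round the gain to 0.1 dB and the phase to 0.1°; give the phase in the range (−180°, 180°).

At s = jω = j1529:
zero (s+399): 399 + j1529 → |·| = √(399²+1529²) = √2497042 ≈ 1580.2, ∠ = arctan(1529/399) ≈ 75.37°
pole (s+4): 4 + j1529 → |·| = √(4²+1529²) = √2337857 ≈ 1529, ∠ = arctan(1529/4) ≈ 89.85°
pole at origin: |s| = 1529, ∠ = 90.00° (in denominator)
|L| = 1 · 1580.2 / 2.3378e+06 ≈ 0.00067593
Gain = 20 log₁₀(0.00067593) ≈ -63.40 dB
∠L = 75.37° − 179.85° = -104.48°

-63.4 dB, -104.5°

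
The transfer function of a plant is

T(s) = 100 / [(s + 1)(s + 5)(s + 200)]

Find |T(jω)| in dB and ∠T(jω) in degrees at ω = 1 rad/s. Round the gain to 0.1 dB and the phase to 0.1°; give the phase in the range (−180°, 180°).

At s = jω = j1:
pole (s+1): 1 + j1 → |·| = √(1²+1²) = √2 ≈ 1.4142, ∠ = arctan(1/1) ≈ 45.00°
pole (s+5): 5 + j1 → |·| = √(5²+1²) = √26 ≈ 5.099, ∠ = arctan(1/5) ≈ 11.31°
pole (s+200): 200 + j1 → |·| = √(200²+1²) = √40001 ≈ 200, ∠ = arctan(1/200) ≈ 0.29°
|T| = 100 / 1442.2 ≈ 0.069339
Gain = 20 log₁₀(0.069339) ≈ -23.18 dB
∠T = 0.00° − 56.60° = -56.60°

-23.2 dB, -56.6°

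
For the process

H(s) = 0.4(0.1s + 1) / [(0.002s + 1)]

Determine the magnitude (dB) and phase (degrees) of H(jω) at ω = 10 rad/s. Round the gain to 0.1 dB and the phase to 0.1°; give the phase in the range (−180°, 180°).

At ω = 10 rad/s:
zero (1 + j10·0.1) = 1 + j1 → |·| ≈ 1.4142, ∠ ≈ 45.00°
pole (1 + j10·0.002) = 1 + j0.02 → |·| ≈ 1.0002, ∠ ≈ 1.15°
|H| = 0.4 · 1.4142 / (1.0002) ≈ 0.56557
Gain = 20 log₁₀(0.56557) ≈ -4.95 dB
∠H = (45.00°) − (1.15°) = 43.85°

-5.0 dB, 43.9°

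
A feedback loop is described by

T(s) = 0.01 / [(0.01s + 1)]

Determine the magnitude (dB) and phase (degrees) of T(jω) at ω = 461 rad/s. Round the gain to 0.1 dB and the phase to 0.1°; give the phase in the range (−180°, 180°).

-53.5 dB, -77.8°

At ω = 461 rad/s:
pole (1 + j461·0.01) = 1 + j4.61 → |·| ≈ 4.7172, ∠ ≈ 77.76°
|T| = 0.01 · 1 / (4.7172) ≈ 0.0021199
Gain = 20 log₁₀(0.0021199) ≈ -53.47 dB
∠T = (0°) − (77.76°) = -77.76°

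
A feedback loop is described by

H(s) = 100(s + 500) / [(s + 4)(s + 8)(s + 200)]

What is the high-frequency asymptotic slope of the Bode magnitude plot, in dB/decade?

-40 dB/decade

Each pole contributes −20 dB/decade at high frequency; each zero contributes +20 dB/decade.
Net: 1 zero(s) − 3 pole(s) → -40 dB/decade.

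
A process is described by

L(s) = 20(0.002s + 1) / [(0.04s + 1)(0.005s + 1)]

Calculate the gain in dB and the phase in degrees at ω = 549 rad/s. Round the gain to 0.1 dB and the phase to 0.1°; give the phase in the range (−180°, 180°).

At ω = 549 rad/s:
zero (1 + j549·0.002) = 1 + j1.098 → |·| ≈ 1.4851, ∠ ≈ 47.67°
pole (1 + j549·0.04) = 1 + j21.96 → |·| ≈ 21.983, ∠ ≈ 87.39°
pole (1 + j549·0.005) = 1 + j2.745 → |·| ≈ 2.9215, ∠ ≈ 69.98°
|L| = 20 · 1.4851 / (21.983 · 2.9215) ≈ 0.46248
Gain = 20 log₁₀(0.46248) ≈ -6.70 dB
∠L = (47.67°) − (87.39° + 69.98°) = -109.70°

-6.7 dB, -109.7°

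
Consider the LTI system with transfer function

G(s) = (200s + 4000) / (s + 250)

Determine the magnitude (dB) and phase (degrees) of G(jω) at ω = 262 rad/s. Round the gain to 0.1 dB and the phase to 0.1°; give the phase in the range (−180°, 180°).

43.2 dB, 39.3°

Substitute s = j262:
Numerator: 200(j262) + 4000 = 4000 + j52400
Denominator: (j262) + 250 = 250 + j262
|N| = √(4000² + 52400²) ≈ 52552, ∠N ≈ 85.63°
|D| = √(250² + 262²) ≈ 362.14, ∠D ≈ 46.34°
|G| = 52552 / 362.14 ≈ 145.12
Gain = 20 log₁₀(145.12) ≈ 43.23 dB
∠G = 85.63° − 46.34° = 39.29°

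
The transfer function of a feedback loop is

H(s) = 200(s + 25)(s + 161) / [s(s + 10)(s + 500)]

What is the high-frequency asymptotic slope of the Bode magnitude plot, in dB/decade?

-20 dB/decade

Each pole contributes −20 dB/decade at high frequency; each zero contributes +20 dB/decade.
Net: 2 zero(s) − 3 pole(s) → -20 dB/decade.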